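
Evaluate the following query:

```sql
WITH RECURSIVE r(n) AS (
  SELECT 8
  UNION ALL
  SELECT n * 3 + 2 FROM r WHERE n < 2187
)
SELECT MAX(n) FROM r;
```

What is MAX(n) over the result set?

Base: n=8.
Iteration 1: 8 < 2187 holds -> n = 8 * 3 + 2 = 26.
Iteration 2: 26 < 2187 holds -> n = 26 * 3 + 2 = 80.
Iteration 3: 80 < 2187 holds -> n = 80 * 3 + 2 = 242.
Iteration 4: 242 < 2187 holds -> n = 242 * 3 + 2 = 728.
Iteration 5: 728 < 2187 holds -> n = 728 * 3 + 2 = 2186.
Iteration 6: 2186 < 2187 holds -> n = 2186 * 3 + 2 = 6560.
Iteration 7: 6560 < 2187 fails; recursion stops.
n values: 8, 26, 80, 242, 728, 2186, 6560; the maximum is 6560.

6560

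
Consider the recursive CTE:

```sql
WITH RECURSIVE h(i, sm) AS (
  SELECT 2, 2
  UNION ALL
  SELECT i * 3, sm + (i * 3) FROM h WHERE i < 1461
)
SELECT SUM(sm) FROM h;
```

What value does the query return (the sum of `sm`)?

Base: i=2, sm=2.
Iteration 1: 2 < 1461 holds -> i = 2 * 3 = 6, sm = 2 + 6 = 8.
Iteration 2: 6 < 1461 holds -> i = 6 * 3 = 18, sm = 8 + 18 = 26.
Iteration 3: 18 < 1461 holds -> i = 18 * 3 = 54, sm = 26 + 54 = 80.
Iteration 4: 54 < 1461 holds -> i = 54 * 3 = 162, sm = 80 + 162 = 242.
Iteration 5: 162 < 1461 holds -> i = 162 * 3 = 486, sm = 242 + 486 = 728.
Iteration 6: 486 < 1461 holds -> i = 486 * 3 = 1458, sm = 728 + 1458 = 2186.
Iteration 7: 1458 < 1461 holds -> i = 1458 * 3 = 4374, sm = 2186 + 4374 = 6560.
Iteration 8: 4374 < 1461 fails; recursion stops.
SUM(sm) = 2 + 8 + 26 + 80 + 242 + 728 + 2186 + 6560 = 9832.

9832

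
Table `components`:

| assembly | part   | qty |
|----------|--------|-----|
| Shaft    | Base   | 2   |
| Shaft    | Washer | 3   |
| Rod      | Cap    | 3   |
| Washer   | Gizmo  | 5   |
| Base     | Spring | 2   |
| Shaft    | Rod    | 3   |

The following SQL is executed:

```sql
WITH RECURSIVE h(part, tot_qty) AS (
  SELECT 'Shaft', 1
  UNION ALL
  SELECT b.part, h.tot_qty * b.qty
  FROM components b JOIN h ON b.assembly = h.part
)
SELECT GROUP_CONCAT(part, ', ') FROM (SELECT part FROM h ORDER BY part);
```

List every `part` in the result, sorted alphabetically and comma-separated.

Base: (Shaft, tot_qty=1).
Iteration 1: components of {Shaft} -> Base = 1*2 = 2, Rod = 1*3 = 3, Washer = 1*3 = 3.
Iteration 2: components of {Base,Rod,Washer} -> Cap = 3*3 = 9, Gizmo = 3*5 = 15, Spring = 2*2 = 4.
Iteration 3: no further components; recursion stops.

Base, Cap, Gizmo, Rod, Shaft, Spring, Washer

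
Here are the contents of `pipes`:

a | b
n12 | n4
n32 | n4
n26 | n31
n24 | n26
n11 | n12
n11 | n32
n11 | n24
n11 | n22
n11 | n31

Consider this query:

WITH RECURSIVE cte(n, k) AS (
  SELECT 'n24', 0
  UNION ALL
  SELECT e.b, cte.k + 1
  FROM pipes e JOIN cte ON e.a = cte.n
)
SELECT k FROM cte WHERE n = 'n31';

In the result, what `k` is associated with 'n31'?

Base: (n24, k=0).
Iteration 1: edges from {n24} -> (n26, k=1).
Iteration 2: edges from {n26} -> (n31, k=2).
Iteration 3: no outgoing edges from {n31}; recursion stops.

2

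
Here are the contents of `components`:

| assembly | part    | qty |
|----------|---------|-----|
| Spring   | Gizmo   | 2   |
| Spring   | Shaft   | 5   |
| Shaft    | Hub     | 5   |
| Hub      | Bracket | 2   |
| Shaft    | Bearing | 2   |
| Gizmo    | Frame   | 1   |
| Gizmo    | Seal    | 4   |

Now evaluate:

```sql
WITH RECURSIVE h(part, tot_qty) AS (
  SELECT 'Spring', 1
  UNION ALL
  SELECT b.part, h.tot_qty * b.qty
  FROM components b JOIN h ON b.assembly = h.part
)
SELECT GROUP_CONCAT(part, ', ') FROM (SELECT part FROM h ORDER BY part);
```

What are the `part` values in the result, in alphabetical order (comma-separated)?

Base: (Spring, tot_qty=1).
Iteration 1: components of {Spring} -> Gizmo = 1*2 = 2, Shaft = 1*5 = 5.
Iteration 2: components of {Gizmo,Shaft} -> Bearing = 5*2 = 10, Frame = 2*1 = 2, Hub = 5*5 = 25, Seal = 2*4 = 8.
Iteration 3: components of {Bearing,Frame,Hub,Seal} -> Bracket = 25*2 = 50.
Iteration 4: no further components; recursion stops.

Bearing, Bracket, Frame, Gizmo, Hub, Seal, Shaft, Spring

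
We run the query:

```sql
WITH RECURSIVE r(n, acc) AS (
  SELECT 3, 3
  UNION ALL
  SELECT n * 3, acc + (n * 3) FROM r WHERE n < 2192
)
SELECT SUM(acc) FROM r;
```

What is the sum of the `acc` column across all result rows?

Base: n=3, acc=3.
Iteration 1: 3 < 2192 holds -> n = 3 * 3 = 9, acc = 3 + 9 = 12.
Iteration 2: 9 < 2192 holds -> n = 9 * 3 = 27, acc = 12 + 27 = 39.
Iteration 3: 27 < 2192 holds -> n = 27 * 3 = 81, acc = 39 + 81 = 120.
Iteration 4: 81 < 2192 holds -> n = 81 * 3 = 243, acc = 120 + 243 = 363.
Iteration 5: 243 < 2192 holds -> n = 243 * 3 = 729, acc = 363 + 729 = 1092.
Iteration 6: 729 < 2192 holds -> n = 729 * 3 = 2187, acc = 1092 + 2187 = 3279.
Iteration 7: 2187 < 2192 holds -> n = 2187 * 3 = 6561, acc = 3279 + 6561 = 9840.
Iteration 8: 6561 < 2192 fails; recursion stops.
SUM(acc) = 3 + 12 + 39 + 120 + 363 + 1092 + 3279 + 9840 = 14748.

14748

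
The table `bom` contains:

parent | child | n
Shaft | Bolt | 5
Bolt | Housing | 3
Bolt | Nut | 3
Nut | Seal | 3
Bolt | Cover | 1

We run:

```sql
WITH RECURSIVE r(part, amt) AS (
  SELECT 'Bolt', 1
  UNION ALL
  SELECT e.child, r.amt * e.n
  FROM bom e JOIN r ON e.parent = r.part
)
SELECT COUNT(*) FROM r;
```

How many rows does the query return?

Base: (Bolt, amt=1).
Iteration 1: components of {Bolt} -> Cover = 1*1 = 1, Housing = 1*3 = 3, Nut = 1*3 = 3.
Iteration 2: components of {Cover,Housing,Nut} -> Seal = 3*3 = 9.
Iteration 3: no further components; recursion stops.
Total rows emitted: 5.

5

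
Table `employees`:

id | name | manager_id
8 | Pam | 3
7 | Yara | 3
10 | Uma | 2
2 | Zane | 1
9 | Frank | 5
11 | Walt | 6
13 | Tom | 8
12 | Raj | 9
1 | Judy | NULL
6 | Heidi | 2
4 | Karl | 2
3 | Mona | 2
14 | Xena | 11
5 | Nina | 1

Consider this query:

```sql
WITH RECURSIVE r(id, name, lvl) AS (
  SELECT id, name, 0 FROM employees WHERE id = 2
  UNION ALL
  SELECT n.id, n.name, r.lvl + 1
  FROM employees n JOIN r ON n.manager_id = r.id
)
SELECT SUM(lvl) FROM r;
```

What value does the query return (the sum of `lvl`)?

16

Base: id=2 (Zane) at lvl 0.
Iteration 1: rows with manager_id in {2} -> Mona (id 3, lvl 1), Karl (id 4, lvl 1), Heidi (id 6, lvl 1), Uma (id 10, lvl 1).
Iteration 2: rows with manager_id in {3,4,6,10} -> Yara (id 7, lvl 2), Pam (id 8, lvl 2), Walt (id 11, lvl 2).
Iteration 3: rows with manager_id in {7,8,11} -> Tom (id 13, lvl 3), Xena (id 14, lvl 3).
Iteration 4: no rows with manager_id in {13,14}; recursion stops.
SUM(lvl) = 0 + 1 + 1 + 1 + 1 + 2 + 2 + 2 + 3 + 3 = 16.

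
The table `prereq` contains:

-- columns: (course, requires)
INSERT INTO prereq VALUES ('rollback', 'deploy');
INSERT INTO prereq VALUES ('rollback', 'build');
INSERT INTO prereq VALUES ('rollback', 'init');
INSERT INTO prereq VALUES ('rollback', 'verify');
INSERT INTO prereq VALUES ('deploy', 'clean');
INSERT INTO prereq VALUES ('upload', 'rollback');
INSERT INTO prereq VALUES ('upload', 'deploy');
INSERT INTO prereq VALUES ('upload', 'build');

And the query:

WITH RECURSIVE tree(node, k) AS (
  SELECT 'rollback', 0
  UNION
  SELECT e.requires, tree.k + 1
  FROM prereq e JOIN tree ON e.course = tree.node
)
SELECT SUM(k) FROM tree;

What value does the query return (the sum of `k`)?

6

Base: (rollback, k=0).
Iteration 1: edges from {rollback} -> (build, k=1), (deploy, k=1), (init, k=1), (verify, k=1).
Iteration 2: edges from {build,deploy,init,verify} -> (clean, k=2).
Iteration 3: no outgoing edges from {clean}; recursion stops.
SUM(k) = 0 + 1 + 1 + 1 + 1 + 2 = 6.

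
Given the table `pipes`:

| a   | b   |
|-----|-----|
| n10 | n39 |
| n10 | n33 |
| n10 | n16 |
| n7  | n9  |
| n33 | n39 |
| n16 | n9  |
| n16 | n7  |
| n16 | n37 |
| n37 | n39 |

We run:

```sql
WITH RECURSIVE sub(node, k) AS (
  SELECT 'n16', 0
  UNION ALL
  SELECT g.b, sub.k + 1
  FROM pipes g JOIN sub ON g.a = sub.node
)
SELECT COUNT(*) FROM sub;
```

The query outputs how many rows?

6

Base: (n16, k=0).
Iteration 1: edges from {n16} -> (n37, k=1), (n7, k=1), (n9, k=1).
Iteration 2: edges from {n37,n7,n9} -> (n39, k=2), (n9, k=2).
Iteration 3: no outgoing edges from {n39,n9}; recursion stops.
Total rows emitted: 6.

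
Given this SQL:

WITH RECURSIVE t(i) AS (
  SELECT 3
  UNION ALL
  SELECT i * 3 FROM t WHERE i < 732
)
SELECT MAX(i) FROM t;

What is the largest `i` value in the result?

Base: i=3.
Iteration 1: 3 < 732 holds -> i = 3 * 3 = 9.
Iteration 2: 9 < 732 holds -> i = 9 * 3 = 27.
Iteration 3: 27 < 732 holds -> i = 27 * 3 = 81.
Iteration 4: 81 < 732 holds -> i = 81 * 3 = 243.
Iteration 5: 243 < 732 holds -> i = 243 * 3 = 729.
Iteration 6: 729 < 732 holds -> i = 729 * 3 = 2187.
Iteration 7: 2187 < 732 fails; recursion stops.
i values: 3, 9, 27, 81, 243, 729, 2187; the maximum is 2187.

2187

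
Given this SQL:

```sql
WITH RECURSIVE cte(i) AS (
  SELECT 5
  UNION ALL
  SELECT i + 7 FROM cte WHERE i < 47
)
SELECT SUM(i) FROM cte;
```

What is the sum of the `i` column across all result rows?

182

Base: i=5.
Iteration 1: 5 < 47 holds -> i = 5 + 7 = 12.
Iteration 2: 12 < 47 holds -> i = 12 + 7 = 19.
Iteration 3: 19 < 47 holds -> i = 19 + 7 = 26.
Iteration 4: 26 < 47 holds -> i = 26 + 7 = 33.
Iteration 5: 33 < 47 holds -> i = 33 + 7 = 40.
Iteration 6: 40 < 47 holds -> i = 40 + 7 = 47.
Iteration 7: 47 < 47 fails; recursion stops.
SUM(i) = 5 + 12 + 19 + 26 + 33 + 40 + 47 = 182.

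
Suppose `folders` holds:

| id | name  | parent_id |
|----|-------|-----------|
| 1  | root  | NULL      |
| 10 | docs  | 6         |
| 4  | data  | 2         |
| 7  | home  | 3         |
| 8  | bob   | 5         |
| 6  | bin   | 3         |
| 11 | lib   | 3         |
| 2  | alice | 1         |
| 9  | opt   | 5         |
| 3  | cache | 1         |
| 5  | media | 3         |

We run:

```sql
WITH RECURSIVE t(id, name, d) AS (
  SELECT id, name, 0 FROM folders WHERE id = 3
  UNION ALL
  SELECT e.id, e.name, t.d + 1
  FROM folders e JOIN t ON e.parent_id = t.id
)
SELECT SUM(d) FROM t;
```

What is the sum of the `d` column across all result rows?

Base: id=3 (cache) at d 0.
Iteration 1: rows with parent_id in {3} -> media (id 5, d 1), bin (id 6, d 1), home (id 7, d 1), lib (id 11, d 1).
Iteration 2: rows with parent_id in {5,6,7,11} -> bob (id 8, d 2), opt (id 9, d 2), docs (id 10, d 2).
Iteration 3: no rows with parent_id in {8,9,10}; recursion stops.
SUM(d) = 0 + 1 + 1 + 1 + 1 + 2 + 2 + 2 = 10.

10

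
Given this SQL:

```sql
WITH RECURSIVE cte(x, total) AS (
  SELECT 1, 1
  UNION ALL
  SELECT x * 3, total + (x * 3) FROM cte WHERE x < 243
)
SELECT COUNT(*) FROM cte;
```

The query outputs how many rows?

6

Base: x=1, total=1.
Iteration 1: 1 < 243 holds -> x = 1 * 3 = 3, total = 1 + 3 = 4.
Iteration 2: 3 < 243 holds -> x = 3 * 3 = 9, total = 4 + 9 = 13.
Iteration 3: 9 < 243 holds -> x = 9 * 3 = 27, total = 13 + 27 = 40.
Iteration 4: 27 < 243 holds -> x = 27 * 3 = 81, total = 40 + 81 = 121.
Iteration 5: 81 < 243 holds -> x = 81 * 3 = 243, total = 121 + 243 = 364.
Iteration 6: 243 < 243 fails; recursion stops.
Total rows emitted: 6.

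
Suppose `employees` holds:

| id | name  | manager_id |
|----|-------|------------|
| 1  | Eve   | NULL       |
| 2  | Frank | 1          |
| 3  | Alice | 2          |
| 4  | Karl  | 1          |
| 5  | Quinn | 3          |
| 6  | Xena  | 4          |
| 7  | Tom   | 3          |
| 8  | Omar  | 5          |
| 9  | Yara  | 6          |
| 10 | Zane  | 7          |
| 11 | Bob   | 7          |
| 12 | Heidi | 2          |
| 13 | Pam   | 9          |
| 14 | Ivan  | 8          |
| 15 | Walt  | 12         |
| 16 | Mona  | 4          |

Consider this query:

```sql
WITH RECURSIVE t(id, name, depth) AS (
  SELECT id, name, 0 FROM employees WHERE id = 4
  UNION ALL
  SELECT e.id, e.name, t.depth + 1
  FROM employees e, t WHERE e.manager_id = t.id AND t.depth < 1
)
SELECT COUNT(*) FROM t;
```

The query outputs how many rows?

Base: id=4 (Karl) at depth 0.
Iteration 1: rows with manager_id in {4} -> Xena (id 6, depth 1), Mona (id 16, depth 1).
Iteration 2: depth < 1 fails for all current rows; recursion stops.
Total rows emitted: 3.

3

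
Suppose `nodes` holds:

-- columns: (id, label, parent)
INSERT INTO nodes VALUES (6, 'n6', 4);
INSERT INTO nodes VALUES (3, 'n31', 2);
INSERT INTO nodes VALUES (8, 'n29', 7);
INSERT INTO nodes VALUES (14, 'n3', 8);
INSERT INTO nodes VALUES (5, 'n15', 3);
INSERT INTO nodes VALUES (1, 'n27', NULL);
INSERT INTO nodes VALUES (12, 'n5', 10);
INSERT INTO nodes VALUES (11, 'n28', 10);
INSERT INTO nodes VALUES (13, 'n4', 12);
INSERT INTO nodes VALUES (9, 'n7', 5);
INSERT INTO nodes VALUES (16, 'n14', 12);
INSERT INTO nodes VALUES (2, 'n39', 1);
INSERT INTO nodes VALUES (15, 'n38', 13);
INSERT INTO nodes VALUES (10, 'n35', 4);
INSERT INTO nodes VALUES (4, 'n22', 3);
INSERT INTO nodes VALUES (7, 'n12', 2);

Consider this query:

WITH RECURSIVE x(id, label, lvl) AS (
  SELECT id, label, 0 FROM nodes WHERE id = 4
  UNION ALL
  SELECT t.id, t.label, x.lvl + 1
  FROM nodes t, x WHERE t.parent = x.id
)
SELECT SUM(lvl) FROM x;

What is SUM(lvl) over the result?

16

Base: id=4 (n22) at lvl 0.
Iteration 1: rows with parent in {4} -> n6 (id 6, lvl 1), n35 (id 10, lvl 1).
Iteration 2: rows with parent in {6,10} -> n28 (id 11, lvl 2), n5 (id 12, lvl 2).
Iteration 3: rows with parent in {11,12} -> n4 (id 13, lvl 3), n14 (id 16, lvl 3).
Iteration 4: rows with parent in {13,16} -> n38 (id 15, lvl 4).
Iteration 5: no rows with parent in {15}; recursion stops.
SUM(lvl) = 0 + 1 + 1 + 2 + 2 + 3 + 3 + 4 = 16.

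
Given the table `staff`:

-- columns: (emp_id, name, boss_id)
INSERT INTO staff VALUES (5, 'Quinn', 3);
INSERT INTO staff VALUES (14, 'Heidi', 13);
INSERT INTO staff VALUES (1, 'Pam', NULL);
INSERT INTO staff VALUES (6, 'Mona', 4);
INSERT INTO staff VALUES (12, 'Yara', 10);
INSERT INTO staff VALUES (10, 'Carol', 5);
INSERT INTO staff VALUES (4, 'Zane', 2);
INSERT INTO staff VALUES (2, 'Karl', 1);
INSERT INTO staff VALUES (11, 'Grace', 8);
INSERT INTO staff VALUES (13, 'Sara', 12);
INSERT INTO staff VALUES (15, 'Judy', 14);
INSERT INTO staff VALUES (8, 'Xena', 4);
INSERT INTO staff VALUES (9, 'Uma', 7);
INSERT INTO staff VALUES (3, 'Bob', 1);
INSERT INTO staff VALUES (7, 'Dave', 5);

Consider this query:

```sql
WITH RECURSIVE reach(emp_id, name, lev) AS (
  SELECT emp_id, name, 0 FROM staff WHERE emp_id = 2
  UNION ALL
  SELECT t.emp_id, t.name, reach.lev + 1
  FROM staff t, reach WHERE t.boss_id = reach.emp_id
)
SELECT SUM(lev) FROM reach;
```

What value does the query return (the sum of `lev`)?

Base: emp_id=2 (Karl) at lev 0.
Iteration 1: rows with boss_id in {2} -> Zane (id 4, lev 1).
Iteration 2: rows with boss_id in {4} -> Mona (id 6, lev 2), Xena (id 8, lev 2).
Iteration 3: rows with boss_id in {6,8} -> Grace (id 11, lev 3).
Iteration 4: no rows with boss_id in {11}; recursion stops.
SUM(lev) = 0 + 1 + 2 + 2 + 3 = 8.

8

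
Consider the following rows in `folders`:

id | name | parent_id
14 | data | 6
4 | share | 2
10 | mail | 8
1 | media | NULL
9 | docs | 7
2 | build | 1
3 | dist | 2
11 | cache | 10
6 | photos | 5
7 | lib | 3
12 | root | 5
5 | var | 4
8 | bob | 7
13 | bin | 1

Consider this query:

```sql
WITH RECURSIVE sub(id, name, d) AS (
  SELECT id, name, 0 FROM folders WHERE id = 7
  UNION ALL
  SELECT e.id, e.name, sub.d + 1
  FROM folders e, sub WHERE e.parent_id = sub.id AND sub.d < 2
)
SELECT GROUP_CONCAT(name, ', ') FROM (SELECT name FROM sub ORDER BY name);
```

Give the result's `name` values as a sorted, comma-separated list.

bob, docs, lib, mail

Base: id=7 (lib) at d 0.
Iteration 1: rows with parent_id in {7} -> bob (id 8, d 1), docs (id 9, d 1).
Iteration 2: rows with parent_id in {8,9} -> mail (id 10, d 2).
Iteration 3: d < 2 fails for all current rows; recursion stops.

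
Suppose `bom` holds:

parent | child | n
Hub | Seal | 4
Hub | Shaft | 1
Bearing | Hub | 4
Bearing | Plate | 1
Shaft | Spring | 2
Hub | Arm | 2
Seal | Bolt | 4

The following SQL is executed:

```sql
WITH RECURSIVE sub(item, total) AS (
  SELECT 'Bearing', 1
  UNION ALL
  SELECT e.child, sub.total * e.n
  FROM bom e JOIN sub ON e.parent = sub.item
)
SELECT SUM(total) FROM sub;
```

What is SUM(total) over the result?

Base: (Bearing, total=1).
Iteration 1: components of {Bearing} -> Hub = 1*4 = 4, Plate = 1*1 = 1.
Iteration 2: components of {Hub,Plate} -> Arm = 4*2 = 8, Seal = 4*4 = 16, Shaft = 4*1 = 4.
Iteration 3: components of {Arm,Seal,Shaft} -> Bolt = 16*4 = 64, Spring = 4*2 = 8.
Iteration 4: no further components; recursion stops.
SUM(total) = 1 + 1 + 4 + 8 + 16 + 4 + 64 + 8 = 106.

106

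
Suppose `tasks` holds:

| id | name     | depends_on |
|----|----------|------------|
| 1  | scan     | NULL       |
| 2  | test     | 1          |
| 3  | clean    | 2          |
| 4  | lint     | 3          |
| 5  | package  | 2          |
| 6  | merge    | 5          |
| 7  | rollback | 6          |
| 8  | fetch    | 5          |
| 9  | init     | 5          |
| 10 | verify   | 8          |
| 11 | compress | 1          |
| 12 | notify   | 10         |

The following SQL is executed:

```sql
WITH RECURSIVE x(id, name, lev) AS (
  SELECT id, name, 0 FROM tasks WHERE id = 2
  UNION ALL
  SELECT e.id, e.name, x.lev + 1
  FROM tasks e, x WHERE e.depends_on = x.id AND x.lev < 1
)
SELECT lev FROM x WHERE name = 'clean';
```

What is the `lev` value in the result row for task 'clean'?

1

Base: id=2 (test) at lev 0.
Iteration 1: rows with depends_on in {2} -> clean (id 3, lev 1), package (id 5, lev 1).
Iteration 2: lev < 1 fails for all current rows; recursion stops.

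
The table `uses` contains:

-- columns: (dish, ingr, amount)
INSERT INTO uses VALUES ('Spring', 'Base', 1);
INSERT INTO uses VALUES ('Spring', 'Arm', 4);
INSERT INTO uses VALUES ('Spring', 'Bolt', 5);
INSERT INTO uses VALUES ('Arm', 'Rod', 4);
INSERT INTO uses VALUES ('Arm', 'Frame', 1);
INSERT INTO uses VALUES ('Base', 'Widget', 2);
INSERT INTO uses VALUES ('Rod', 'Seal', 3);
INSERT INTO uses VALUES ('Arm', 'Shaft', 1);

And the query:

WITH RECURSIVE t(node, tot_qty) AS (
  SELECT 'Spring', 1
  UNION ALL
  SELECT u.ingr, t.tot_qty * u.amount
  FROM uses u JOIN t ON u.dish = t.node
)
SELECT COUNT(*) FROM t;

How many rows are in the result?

Base: (Spring, tot_qty=1).
Iteration 1: components of {Spring} -> Arm = 1*4 = 4, Base = 1*1 = 1, Bolt = 1*5 = 5.
Iteration 2: components of {Arm,Base,Bolt} -> Frame = 4*1 = 4, Rod = 4*4 = 16, Shaft = 4*1 = 4, Widget = 1*2 = 2.
Iteration 3: components of {Frame,Rod,Shaft,Widget} -> Seal = 16*3 = 48.
Iteration 4: no further components; recursion stops.
Total rows emitted: 9.

9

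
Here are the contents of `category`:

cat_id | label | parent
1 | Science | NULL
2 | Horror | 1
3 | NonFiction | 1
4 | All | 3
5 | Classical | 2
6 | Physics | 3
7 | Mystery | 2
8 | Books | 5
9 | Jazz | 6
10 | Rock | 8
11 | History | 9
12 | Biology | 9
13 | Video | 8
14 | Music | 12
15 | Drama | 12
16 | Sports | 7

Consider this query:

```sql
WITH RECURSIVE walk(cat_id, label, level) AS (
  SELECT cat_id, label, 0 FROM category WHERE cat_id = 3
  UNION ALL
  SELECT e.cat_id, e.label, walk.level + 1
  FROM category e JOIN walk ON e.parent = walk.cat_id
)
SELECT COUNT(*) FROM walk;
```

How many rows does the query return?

8

Base: cat_id=3 (NonFiction) at level 0.
Iteration 1: rows with parent in {3} -> All (id 4, level 1), Physics (id 6, level 1).
Iteration 2: rows with parent in {4,6} -> Jazz (id 9, level 2).
Iteration 3: rows with parent in {9} -> History (id 11, level 3), Biology (id 12, level 3).
Iteration 4: rows with parent in {11,12} -> Music (id 14, level 4), Drama (id 15, level 4).
Iteration 5: no rows with parent in {14,15}; recursion stops.
Total rows emitted: 8.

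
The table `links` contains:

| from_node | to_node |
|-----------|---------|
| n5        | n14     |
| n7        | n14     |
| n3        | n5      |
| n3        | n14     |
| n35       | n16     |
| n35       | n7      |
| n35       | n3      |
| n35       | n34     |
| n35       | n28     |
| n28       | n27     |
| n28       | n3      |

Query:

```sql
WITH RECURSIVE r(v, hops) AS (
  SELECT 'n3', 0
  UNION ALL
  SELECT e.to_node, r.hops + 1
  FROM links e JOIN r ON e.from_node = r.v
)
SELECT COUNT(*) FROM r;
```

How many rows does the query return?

Base: (n3, hops=0).
Iteration 1: edges from {n3} -> (n14, hops=1), (n5, hops=1).
Iteration 2: edges from {n14,n5} -> (n14, hops=2).
Iteration 3: no outgoing edges from {n14}; recursion stops.
Total rows emitted: 4.

4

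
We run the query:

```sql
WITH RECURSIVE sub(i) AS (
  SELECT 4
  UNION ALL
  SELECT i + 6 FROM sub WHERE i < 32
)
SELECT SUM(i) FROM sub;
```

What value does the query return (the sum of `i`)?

Base: i=4.
Iteration 1: 4 < 32 holds -> i = 4 + 6 = 10.
Iteration 2: 10 < 32 holds -> i = 10 + 6 = 16.
Iteration 3: 16 < 32 holds -> i = 16 + 6 = 22.
Iteration 4: 22 < 32 holds -> i = 22 + 6 = 28.
Iteration 5: 28 < 32 holds -> i = 28 + 6 = 34.
Iteration 6: 34 < 32 fails; recursion stops.
SUM(i) = 4 + 10 + 16 + 22 + 28 + 34 = 114.

114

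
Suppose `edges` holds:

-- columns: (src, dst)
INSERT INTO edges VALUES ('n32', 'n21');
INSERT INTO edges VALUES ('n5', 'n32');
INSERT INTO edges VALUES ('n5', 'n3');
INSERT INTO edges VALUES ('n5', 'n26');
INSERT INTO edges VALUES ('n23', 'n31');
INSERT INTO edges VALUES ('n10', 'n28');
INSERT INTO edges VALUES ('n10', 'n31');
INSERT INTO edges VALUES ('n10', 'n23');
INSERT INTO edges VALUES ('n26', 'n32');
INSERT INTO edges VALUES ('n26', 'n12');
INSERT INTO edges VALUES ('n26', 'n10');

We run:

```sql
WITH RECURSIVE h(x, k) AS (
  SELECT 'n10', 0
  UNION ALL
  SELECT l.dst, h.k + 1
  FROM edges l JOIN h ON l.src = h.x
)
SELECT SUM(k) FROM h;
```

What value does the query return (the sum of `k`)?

5

Base: (n10, k=0).
Iteration 1: edges from {n10} -> (n23, k=1), (n28, k=1), (n31, k=1).
Iteration 2: edges from {n23,n28,n31} -> (n31, k=2).
Iteration 3: no outgoing edges from {n31}; recursion stops.
SUM(k) = 0 + 1 + 1 + 1 + 2 = 5.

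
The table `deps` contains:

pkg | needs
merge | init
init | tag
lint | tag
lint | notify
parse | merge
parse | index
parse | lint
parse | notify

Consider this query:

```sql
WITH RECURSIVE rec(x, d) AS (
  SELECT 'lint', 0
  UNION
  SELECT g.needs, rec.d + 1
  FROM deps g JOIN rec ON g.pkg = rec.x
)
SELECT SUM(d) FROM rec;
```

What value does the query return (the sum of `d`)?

Base: (lint, d=0).
Iteration 1: edges from {lint} -> (notify, d=1), (tag, d=1).
Iteration 2: no outgoing edges from {notify,tag}; recursion stops.
SUM(d) = 0 + 1 + 1 = 2.

2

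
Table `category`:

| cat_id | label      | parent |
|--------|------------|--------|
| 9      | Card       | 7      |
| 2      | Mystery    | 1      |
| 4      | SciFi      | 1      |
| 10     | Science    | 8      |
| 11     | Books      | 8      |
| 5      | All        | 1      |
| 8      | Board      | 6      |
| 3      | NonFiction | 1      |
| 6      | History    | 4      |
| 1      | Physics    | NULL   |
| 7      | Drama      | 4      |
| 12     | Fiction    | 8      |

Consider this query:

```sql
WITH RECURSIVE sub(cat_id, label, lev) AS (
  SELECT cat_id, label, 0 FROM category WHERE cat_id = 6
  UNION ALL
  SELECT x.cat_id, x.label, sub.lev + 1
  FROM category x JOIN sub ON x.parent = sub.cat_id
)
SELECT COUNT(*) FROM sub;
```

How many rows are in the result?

Base: cat_id=6 (History) at lev 0.
Iteration 1: rows with parent in {6} -> Board (id 8, lev 1).
Iteration 2: rows with parent in {8} -> Science (id 10, lev 2), Books (id 11, lev 2), Fiction (id 12, lev 2).
Iteration 3: no rows with parent in {10,11,12}; recursion stops.
Total rows emitted: 5.

5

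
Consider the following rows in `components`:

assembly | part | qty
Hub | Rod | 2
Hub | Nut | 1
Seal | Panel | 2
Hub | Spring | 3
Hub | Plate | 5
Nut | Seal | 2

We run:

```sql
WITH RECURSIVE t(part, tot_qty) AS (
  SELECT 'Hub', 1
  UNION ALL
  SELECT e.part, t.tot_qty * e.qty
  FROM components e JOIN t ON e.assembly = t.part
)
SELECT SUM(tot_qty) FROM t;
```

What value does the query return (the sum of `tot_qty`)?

Base: (Hub, tot_qty=1).
Iteration 1: components of {Hub} -> Nut = 1*1 = 1, Plate = 1*5 = 5, Rod = 1*2 = 2, Spring = 1*3 = 3.
Iteration 2: components of {Nut,Plate,Rod,Spring} -> Seal = 1*2 = 2.
Iteration 3: components of {Seal} -> Panel = 2*2 = 4.
Iteration 4: no further components; recursion stops.
SUM(tot_qty) = 1 + 1 + 2 + 5 + 3 + 2 + 4 = 18.

18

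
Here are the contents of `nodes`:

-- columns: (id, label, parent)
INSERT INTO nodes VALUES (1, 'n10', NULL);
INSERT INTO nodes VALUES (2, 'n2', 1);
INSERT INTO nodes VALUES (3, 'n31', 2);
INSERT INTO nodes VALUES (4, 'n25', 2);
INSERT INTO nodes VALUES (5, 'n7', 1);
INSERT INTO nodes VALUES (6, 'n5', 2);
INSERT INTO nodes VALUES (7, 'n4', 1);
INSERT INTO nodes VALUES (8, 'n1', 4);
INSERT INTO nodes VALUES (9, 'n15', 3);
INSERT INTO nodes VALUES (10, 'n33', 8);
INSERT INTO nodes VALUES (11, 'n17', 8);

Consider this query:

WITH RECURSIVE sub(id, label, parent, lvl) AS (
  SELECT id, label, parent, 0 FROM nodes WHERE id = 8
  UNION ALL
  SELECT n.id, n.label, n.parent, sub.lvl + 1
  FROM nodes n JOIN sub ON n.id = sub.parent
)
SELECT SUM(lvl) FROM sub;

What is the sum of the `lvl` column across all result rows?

Base: id=8 (n1), parent=4, lvl 0.
Iteration 1: join on id=4 -> n25 (id 4, parent=2, lvl 1).
Iteration 2: join on id=2 -> n2 (id 2, parent=1, lvl 2).
Iteration 3: join on id=1 -> n10 (id 1, parent=NULL, lvl 3).
Iteration 4: parent is NULL; no match; recursion stops.
SUM(lvl) = 0 + 1 + 2 + 3 = 6.

6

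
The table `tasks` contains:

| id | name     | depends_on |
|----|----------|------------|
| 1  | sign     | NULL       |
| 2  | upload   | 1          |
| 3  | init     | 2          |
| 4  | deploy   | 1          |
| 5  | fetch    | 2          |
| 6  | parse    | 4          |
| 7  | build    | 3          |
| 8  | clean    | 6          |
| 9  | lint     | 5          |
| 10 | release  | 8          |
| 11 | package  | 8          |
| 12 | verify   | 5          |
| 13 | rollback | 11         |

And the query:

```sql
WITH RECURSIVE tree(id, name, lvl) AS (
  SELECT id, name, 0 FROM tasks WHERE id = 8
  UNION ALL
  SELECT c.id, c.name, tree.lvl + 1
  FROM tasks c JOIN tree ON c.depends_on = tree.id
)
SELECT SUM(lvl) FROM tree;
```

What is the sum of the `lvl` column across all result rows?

Base: id=8 (clean) at lvl 0.
Iteration 1: rows with depends_on in {8} -> release (id 10, lvl 1), package (id 11, lvl 1).
Iteration 2: rows with depends_on in {10,11} -> rollback (id 13, lvl 2).
Iteration 3: no rows with depends_on in {13}; recursion stops.
SUM(lvl) = 0 + 1 + 1 + 2 = 4.

4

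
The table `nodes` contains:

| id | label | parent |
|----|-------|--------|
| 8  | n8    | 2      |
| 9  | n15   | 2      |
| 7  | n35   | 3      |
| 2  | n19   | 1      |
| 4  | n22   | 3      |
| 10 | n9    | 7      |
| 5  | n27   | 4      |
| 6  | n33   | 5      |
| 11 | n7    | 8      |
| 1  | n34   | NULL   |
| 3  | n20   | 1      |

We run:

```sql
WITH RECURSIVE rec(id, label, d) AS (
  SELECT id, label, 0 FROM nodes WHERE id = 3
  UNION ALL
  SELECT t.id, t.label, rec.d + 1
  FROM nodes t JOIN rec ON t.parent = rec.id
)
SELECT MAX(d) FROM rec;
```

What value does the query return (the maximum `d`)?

Base: id=3 (n20) at d 0.
Iteration 1: rows with parent in {3} -> n22 (id 4, d 1), n35 (id 7, d 1).
Iteration 2: rows with parent in {4,7} -> n27 (id 5, d 2), n9 (id 10, d 2).
Iteration 3: rows with parent in {5,10} -> n33 (id 6, d 3).
Iteration 4: no rows with parent in {6}; recursion stops.
d values: 0, 1, 1, 2, 2, 3; the maximum is 3.

3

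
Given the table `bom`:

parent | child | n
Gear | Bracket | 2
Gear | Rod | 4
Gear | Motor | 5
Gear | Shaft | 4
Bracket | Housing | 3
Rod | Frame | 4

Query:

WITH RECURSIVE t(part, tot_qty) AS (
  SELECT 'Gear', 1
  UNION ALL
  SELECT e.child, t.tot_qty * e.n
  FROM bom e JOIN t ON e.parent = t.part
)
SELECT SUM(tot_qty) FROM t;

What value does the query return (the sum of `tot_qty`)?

Base: (Gear, tot_qty=1).
Iteration 1: components of {Gear} -> Bracket = 1*2 = 2, Motor = 1*5 = 5, Rod = 1*4 = 4, Shaft = 1*4 = 4.
Iteration 2: components of {Bracket,Motor,Rod,Shaft} -> Frame = 4*4 = 16, Housing = 2*3 = 6.
Iteration 3: no further components; recursion stops.
SUM(tot_qty) = 1 + 5 + 2 + 4 + 4 + 6 + 16 = 38.

38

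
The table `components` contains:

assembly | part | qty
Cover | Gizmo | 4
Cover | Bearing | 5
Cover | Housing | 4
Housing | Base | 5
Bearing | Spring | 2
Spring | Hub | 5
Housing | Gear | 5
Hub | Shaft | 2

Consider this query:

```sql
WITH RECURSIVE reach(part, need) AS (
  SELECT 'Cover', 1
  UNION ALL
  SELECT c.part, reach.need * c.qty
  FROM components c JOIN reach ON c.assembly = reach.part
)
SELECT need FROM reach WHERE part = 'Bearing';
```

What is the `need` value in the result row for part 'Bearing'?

5

Base: (Cover, need=1).
Iteration 1: components of {Cover} -> Bearing = 1*5 = 5, Gizmo = 1*4 = 4, Housing = 1*4 = 4.
Iteration 2: components of {Bearing,Gizmo,Housing} -> Base = 4*5 = 20, Gear = 4*5 = 20, Spring = 5*2 = 10.
Iteration 3: components of {Base,Gear,Spring} -> Hub = 10*5 = 50.
Iteration 4: components of {Hub} -> Shaft = 50*2 = 100.
Iteration 5: no further components; recursion stops.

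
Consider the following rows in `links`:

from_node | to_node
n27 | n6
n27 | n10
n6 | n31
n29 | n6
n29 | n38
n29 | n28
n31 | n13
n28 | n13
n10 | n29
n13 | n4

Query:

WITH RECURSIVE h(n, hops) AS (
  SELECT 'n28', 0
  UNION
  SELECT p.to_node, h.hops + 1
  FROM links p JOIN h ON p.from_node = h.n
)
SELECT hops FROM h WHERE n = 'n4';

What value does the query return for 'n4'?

2

Base: (n28, hops=0).
Iteration 1: edges from {n28} -> (n13, hops=1).
Iteration 2: edges from {n13} -> (n4, hops=2).
Iteration 3: no outgoing edges from {n4}; recursion stops.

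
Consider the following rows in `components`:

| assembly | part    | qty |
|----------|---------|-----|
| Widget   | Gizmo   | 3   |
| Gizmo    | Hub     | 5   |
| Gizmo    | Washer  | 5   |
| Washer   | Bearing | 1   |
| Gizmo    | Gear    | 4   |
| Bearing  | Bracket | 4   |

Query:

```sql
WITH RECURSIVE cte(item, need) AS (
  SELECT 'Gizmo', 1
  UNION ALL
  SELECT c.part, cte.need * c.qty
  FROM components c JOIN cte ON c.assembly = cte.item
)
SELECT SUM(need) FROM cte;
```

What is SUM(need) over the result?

Base: (Gizmo, need=1).
Iteration 1: components of {Gizmo} -> Gear = 1*4 = 4, Hub = 1*5 = 5, Washer = 1*5 = 5.
Iteration 2: components of {Gear,Hub,Washer} -> Bearing = 5*1 = 5.
Iteration 3: components of {Bearing} -> Bracket = 5*4 = 20.
Iteration 4: no further components; recursion stops.
SUM(need) = 1 + 5 + 5 + 4 + 5 + 20 = 40.

40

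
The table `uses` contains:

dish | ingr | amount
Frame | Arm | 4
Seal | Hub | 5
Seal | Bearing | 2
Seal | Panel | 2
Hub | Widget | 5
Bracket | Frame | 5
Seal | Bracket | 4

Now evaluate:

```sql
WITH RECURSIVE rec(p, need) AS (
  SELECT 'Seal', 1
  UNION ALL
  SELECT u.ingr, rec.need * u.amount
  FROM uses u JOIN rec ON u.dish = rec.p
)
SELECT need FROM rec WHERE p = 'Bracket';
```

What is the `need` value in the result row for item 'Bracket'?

Base: (Seal, need=1).
Iteration 1: components of {Seal} -> Bearing = 1*2 = 2, Bracket = 1*4 = 4, Hub = 1*5 = 5, Panel = 1*2 = 2.
Iteration 2: components of {Bearing,Bracket,Hub,Panel} -> Frame = 4*5 = 20, Widget = 5*5 = 25.
Iteration 3: components of {Frame,Widget} -> Arm = 20*4 = 80.
Iteration 4: no further components; recursion stops.

4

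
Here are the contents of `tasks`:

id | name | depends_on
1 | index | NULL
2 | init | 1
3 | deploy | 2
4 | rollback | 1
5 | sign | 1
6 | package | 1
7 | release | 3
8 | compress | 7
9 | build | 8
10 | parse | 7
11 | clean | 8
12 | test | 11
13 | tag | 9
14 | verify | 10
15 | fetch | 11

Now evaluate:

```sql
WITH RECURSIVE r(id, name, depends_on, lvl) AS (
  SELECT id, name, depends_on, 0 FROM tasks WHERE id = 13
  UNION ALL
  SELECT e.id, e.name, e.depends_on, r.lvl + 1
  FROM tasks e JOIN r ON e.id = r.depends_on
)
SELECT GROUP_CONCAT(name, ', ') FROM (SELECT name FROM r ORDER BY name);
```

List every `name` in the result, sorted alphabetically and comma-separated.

build, compress, deploy, index, init, release, tag

Base: id=13 (tag), depends_on=9, lvl 0.
Iteration 1: join on id=9 -> build (id 9, depends_on=8, lvl 1).
Iteration 2: join on id=8 -> compress (id 8, depends_on=7, lvl 2).
Iteration 3: join on id=7 -> release (id 7, depends_on=3, lvl 3).
Iteration 4: join on id=3 -> deploy (id 3, depends_on=2, lvl 4).
Iteration 5: join on id=2 -> init (id 2, depends_on=1, lvl 5).
Iteration 6: join on id=1 -> index (id 1, depends_on=NULL, lvl 6).
Iteration 7: depends_on is NULL; no match; recursion stops.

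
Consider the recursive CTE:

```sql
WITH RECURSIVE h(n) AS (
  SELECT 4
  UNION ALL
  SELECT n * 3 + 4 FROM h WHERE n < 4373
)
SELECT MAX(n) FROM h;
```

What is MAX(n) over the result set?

Base: n=4.
Iteration 1: 4 < 4373 holds -> n = 4 * 3 + 4 = 16.
Iteration 2: 16 < 4373 holds -> n = 16 * 3 + 4 = 52.
Iteration 3: 52 < 4373 holds -> n = 52 * 3 + 4 = 160.
Iteration 4: 160 < 4373 holds -> n = 160 * 3 + 4 = 484.
Iteration 5: 484 < 4373 holds -> n = 484 * 3 + 4 = 1456.
Iteration 6: 1456 < 4373 holds -> n = 1456 * 3 + 4 = 4372.
Iteration 7: 4372 < 4373 holds -> n = 4372 * 3 + 4 = 13120.
Iteration 8: 13120 < 4373 fails; recursion stops.
n values: 4, 16, 52, 160, 484, 1456, 4372, 13120; the maximum is 13120.

13120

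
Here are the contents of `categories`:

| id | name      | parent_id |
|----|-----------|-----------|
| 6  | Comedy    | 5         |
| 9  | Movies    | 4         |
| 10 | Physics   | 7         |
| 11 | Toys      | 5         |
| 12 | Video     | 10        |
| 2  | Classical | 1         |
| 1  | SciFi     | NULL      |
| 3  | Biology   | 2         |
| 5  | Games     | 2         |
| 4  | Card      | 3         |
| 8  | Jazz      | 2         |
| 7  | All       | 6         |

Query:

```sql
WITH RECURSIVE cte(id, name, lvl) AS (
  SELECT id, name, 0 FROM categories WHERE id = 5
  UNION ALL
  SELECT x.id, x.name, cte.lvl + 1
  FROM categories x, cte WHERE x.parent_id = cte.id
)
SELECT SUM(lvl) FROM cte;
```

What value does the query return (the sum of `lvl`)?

11

Base: id=5 (Games) at lvl 0.
Iteration 1: rows with parent_id in {5} -> Comedy (id 6, lvl 1), Toys (id 11, lvl 1).
Iteration 2: rows with parent_id in {6,11} -> All (id 7, lvl 2).
Iteration 3: rows with parent_id in {7} -> Physics (id 10, lvl 3).
Iteration 4: rows with parent_id in {10} -> Video (id 12, lvl 4).
Iteration 5: no rows with parent_id in {12}; recursion stops.
SUM(lvl) = 0 + 1 + 1 + 2 + 3 + 4 = 11.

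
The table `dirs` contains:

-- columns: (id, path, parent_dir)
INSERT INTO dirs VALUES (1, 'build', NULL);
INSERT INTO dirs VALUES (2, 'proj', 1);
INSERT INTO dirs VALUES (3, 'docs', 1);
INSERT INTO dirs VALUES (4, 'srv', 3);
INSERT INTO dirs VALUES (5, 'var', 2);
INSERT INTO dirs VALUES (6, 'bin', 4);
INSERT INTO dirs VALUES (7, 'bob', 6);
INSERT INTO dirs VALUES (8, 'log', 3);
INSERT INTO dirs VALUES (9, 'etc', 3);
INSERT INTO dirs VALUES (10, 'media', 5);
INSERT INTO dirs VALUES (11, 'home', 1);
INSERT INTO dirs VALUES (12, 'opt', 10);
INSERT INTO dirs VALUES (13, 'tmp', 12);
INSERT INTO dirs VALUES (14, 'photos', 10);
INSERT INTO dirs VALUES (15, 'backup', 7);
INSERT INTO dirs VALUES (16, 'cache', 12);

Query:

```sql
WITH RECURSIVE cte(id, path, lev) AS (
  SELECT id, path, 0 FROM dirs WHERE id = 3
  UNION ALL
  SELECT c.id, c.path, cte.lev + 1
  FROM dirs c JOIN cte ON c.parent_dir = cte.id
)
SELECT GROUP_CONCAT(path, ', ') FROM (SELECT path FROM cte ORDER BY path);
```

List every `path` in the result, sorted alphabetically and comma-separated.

Base: id=3 (docs) at lev 0.
Iteration 1: rows with parent_dir in {3} -> srv (id 4, lev 1), log (id 8, lev 1), etc (id 9, lev 1).
Iteration 2: rows with parent_dir in {4,8,9} -> bin (id 6, lev 2).
Iteration 3: rows with parent_dir in {6} -> bob (id 7, lev 3).
Iteration 4: rows with parent_dir in {7} -> backup (id 15, lev 4).
Iteration 5: no rows with parent_dir in {15}; recursion stops.

backup, bin, bob, docs, etc, log, srv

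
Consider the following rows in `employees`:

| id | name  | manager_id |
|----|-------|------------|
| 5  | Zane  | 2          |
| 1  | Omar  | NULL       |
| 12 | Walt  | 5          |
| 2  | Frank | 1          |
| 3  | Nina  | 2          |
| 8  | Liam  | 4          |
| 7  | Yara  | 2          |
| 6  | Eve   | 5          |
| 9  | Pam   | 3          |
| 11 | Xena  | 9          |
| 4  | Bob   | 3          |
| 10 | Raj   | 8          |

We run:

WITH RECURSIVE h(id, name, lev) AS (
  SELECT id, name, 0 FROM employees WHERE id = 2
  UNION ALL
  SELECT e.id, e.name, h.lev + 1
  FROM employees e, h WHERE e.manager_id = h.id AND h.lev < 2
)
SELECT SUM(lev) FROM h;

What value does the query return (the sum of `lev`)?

11

Base: id=2 (Frank) at lev 0.
Iteration 1: rows with manager_id in {2} -> Nina (id 3, lev 1), Zane (id 5, lev 1), Yara (id 7, lev 1).
Iteration 2: rows with manager_id in {3,5,7} -> Bob (id 4, lev 2), Eve (id 6, lev 2), Pam (id 9, lev 2), Walt (id 12, lev 2).
Iteration 3: lev < 2 fails for all current rows; recursion stops.
SUM(lev) = 0 + 1 + 1 + 1 + 2 + 2 + 2 + 2 = 11.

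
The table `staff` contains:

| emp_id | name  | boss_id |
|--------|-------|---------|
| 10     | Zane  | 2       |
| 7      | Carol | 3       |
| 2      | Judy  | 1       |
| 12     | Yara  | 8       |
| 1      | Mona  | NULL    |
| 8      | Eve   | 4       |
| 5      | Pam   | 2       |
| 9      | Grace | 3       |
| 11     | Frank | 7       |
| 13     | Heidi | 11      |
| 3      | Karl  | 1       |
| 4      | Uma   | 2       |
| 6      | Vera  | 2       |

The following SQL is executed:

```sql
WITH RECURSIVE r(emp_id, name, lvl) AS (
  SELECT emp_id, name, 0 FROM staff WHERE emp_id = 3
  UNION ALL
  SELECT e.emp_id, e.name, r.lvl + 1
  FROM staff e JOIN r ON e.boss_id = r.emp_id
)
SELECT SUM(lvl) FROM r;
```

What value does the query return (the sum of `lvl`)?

Base: emp_id=3 (Karl) at lvl 0.
Iteration 1: rows with boss_id in {3} -> Carol (id 7, lvl 1), Grace (id 9, lvl 1).
Iteration 2: rows with boss_id in {7,9} -> Frank (id 11, lvl 2).
Iteration 3: rows with boss_id in {11} -> Heidi (id 13, lvl 3).
Iteration 4: no rows with boss_id in {13}; recursion stops.
SUM(lvl) = 0 + 1 + 1 + 2 + 3 = 7.

7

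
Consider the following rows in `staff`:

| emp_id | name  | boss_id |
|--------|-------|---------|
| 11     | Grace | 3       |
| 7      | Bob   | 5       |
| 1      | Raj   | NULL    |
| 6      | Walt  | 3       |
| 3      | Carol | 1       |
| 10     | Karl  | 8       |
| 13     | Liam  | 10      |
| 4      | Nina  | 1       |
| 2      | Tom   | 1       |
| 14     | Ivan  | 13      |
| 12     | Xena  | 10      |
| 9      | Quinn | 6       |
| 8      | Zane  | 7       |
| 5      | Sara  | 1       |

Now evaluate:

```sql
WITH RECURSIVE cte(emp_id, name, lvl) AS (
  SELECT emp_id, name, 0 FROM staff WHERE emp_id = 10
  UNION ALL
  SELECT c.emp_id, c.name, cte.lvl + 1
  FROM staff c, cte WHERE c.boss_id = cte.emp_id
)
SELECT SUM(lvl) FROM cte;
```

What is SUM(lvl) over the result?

Base: emp_id=10 (Karl) at lvl 0.
Iteration 1: rows with boss_id in {10} -> Xena (id 12, lvl 1), Liam (id 13, lvl 1).
Iteration 2: rows with boss_id in {12,13} -> Ivan (id 14, lvl 2).
Iteration 3: no rows with boss_id in {14}; recursion stops.
SUM(lvl) = 0 + 1 + 1 + 2 = 4.

4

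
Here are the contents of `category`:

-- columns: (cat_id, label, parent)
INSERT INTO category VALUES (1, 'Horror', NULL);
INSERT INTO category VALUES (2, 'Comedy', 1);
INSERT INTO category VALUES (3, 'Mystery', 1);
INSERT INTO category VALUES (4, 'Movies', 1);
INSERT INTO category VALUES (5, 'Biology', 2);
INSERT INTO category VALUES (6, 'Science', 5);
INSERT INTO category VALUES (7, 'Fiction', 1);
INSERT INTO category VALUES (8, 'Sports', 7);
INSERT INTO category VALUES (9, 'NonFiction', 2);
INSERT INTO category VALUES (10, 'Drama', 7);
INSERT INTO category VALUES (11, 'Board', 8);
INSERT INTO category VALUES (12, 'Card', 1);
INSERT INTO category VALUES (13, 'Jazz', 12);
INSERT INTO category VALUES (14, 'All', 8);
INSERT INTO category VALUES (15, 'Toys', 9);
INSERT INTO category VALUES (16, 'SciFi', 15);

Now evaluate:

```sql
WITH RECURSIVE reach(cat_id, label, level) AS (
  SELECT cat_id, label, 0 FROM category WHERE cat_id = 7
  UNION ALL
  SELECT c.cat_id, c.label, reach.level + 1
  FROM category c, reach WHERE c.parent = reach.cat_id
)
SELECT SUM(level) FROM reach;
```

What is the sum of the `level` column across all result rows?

6

Base: cat_id=7 (Fiction) at level 0.
Iteration 1: rows with parent in {7} -> Sports (id 8, level 1), Drama (id 10, level 1).
Iteration 2: rows with parent in {8,10} -> Board (id 11, level 2), All (id 14, level 2).
Iteration 3: no rows with parent in {11,14}; recursion stops.
SUM(level) = 0 + 1 + 1 + 2 + 2 = 6.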